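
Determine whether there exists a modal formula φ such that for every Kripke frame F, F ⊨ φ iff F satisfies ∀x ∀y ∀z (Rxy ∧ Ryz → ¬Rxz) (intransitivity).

If a class were modally definable it would be closed under surjective bounded morphisms (Goldblatt–Thomason).
The 3-cycle (worlds s,t,u with s→t→u→s) is intransitive. Mapping every world to a single reflexive point • is a surjective bounded morphism; the reflexive point is not intransitive (R••∧R•• but R••).
Hence intransitivity is not modally definable.

No — not modally definable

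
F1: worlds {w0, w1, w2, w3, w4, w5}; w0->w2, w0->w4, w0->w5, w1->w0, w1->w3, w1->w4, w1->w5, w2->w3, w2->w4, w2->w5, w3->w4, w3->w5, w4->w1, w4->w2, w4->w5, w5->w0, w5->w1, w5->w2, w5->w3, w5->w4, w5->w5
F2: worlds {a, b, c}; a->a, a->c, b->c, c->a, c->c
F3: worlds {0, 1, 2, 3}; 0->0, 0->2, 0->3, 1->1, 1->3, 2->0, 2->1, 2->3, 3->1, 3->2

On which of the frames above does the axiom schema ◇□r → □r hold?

This is the axiom for the Euclidean property; its first-order frame correspondent is ∀x ∀y ∀z (Rxy ∧ Rxz → Ryz).
F1: fails — Rw0w4 and Rw0w4 but not Rw4w4.
F2: ✓.
F3: fails — R02 and R02 but not R22.
Valid on: F2.

F2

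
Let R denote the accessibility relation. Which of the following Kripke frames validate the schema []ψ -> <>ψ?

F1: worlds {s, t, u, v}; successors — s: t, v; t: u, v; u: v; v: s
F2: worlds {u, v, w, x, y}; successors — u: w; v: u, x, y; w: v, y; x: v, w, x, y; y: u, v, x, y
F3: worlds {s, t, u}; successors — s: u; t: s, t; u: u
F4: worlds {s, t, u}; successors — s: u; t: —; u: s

Frame correspondent (Sahlqvist): forall x exists y Rxy — i.e. seriality.
F1: ✓.
F2: ✓.
F3: ✓.
F4: fails — world t has no successor.
Valid on: F1, F2, F3.

F1, F2, F3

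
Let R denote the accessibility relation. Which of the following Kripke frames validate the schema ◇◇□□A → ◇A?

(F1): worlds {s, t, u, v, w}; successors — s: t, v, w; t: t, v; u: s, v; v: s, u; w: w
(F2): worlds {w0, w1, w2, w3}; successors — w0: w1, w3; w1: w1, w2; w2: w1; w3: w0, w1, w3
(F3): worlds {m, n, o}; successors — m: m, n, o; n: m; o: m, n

(F2), (F3)

The schema corresponds to a generalized confluence (Geach) condition: ∀x ∀y (xR²y → ∃w (yR²w ∧ xRw)).
(F1): fails — uR²w but no w* with wR²w* and uRw*.
(F2): satisfies the condition.
(F3): satisfies the condition.
Valid on: (F2), (F3).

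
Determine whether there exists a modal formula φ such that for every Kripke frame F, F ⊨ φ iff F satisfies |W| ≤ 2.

Not modally definable

Any modally definable frame class is closed under disjoint unions.
Any modal formula valid on each of 3 disjoint one-world frames is valid on their disjoint union (validity is preserved under disjoint unions). Each one-world frame has |W|=1≤2, but the union has |W|=3.
So no modal formula (or set of formulas) defines exactly the |W|≤2 frames.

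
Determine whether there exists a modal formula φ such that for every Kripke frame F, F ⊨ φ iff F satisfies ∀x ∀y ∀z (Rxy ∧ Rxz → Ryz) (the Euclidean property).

The condition is the Euclidean property. A defining modal formula is ◇p → □◇p.
Suppose ◇p→□◇p is valid. Take Rxy, Rxz and set V(p)={y}. Then ◇p at x, so □◇p at x, so ◇p at z, so some w with Rzw has p; w=y, i.e. Rzy. By symmetry of the argument, Ryz.

Yes, by ◇p → □◇p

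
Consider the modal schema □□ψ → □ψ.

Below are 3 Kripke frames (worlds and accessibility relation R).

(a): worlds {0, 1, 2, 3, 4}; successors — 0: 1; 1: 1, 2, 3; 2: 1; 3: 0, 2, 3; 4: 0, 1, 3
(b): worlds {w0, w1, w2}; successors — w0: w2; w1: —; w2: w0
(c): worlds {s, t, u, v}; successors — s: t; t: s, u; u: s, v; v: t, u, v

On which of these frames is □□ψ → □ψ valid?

This is the axiom for density; its first-order frame correspondent is ∀x ∀y (Rxy → ∃z (Rxz ∧ Rzy)).
(a): condition met.
(b): fails — Rw0w2 but no z with Rw0z and Rzw2.
(c): fails — Rus but no z with Ruz and Rzs.
Valid on: (a).

(a)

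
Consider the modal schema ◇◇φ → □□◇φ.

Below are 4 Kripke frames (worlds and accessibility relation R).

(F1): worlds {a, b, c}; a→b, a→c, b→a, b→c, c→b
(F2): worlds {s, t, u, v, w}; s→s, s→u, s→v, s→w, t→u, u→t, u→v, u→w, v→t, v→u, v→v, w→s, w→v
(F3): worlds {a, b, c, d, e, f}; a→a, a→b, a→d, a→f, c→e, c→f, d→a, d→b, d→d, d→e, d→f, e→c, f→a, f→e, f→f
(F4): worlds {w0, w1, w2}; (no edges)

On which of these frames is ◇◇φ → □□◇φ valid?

The schema corresponds to a generalized confluence (Geach) condition: ∀x ∀y ∀z ((xR²y ∧ xR²z) → ∃w (y = w ∧ zRw)).
(F1): fails — aR²a, aR²a but no w with a=w and aRw.
(F2): fails — sR²s, sR²t but no w* with s=w* and tRw*.
(F3): fails — aR²a, aR²b but no w with a=w and bRw.
(F4): satisfies the condition.

(F4)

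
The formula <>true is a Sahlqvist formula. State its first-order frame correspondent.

◇⊤ holds at w iff w has a successor, so frame-validity of ◇⊤ is exactly seriality. Equivalently via □q → ◇q:
Suppose □q→◇q is valid. At any x set V(q)=W. Then □q at x, so ◇q at x, so x has a successor.

Seriality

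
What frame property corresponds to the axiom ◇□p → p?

symmetry

Replacing p by ¬p and contraposing gives the equivalent schema p → □◇p.
Suppose p→□◇p is valid. Take Rxy and set V(p)={x}. Then p at x, so □◇p at x, so ◇p at y, so some z with Ryz has p; z=x, i.e. Ryx.
The converse is a direct semantic check.
Frame condition: ∀x ∀y (Rxy → Ryx).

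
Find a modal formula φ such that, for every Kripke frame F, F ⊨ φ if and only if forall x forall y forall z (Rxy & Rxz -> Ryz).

This is the Euclidean property; the standard corresponding axiom is 5: ◇q → □◇q.
Suppose ◇q→□◇q is valid. Take Rxy, Rxz and set V(q)={y}. Then ◇q at x, so □◇q at x, so ◇q at z, so some w with Rzw has q; w=y, i.e. Rzy. By symmetry of the argument, Ryz.

◇q → □◇q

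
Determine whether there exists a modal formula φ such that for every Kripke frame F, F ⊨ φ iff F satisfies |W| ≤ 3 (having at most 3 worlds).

If a class were modally definable it would be closed under disjoint unions (Goldblatt–Thomason).
Any modal formula valid on each of 4 disjoint one-world frames is valid on their disjoint union (validity is preserved under disjoint unions). Each one-world frame has |W|=1≤3, but the union has |W|=4.
So no modal formula (or set of formulas) defines exactly the |W|≤3 frames.

No — not modally definable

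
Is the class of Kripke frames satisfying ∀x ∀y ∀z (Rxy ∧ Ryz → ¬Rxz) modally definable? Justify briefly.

Not modally definable

Any modally definable frame class is closed under surjective bounded morphisms.
The 3-cycle (worlds w0,w1,w2 with w0→w1→w2→w0) is intransitive. Mapping every world to a single reflexive point • is a surjective bounded morphism; the reflexive point is not intransitive (R••∧R•• but R••).
So no modal formula (or set of formulas) defines exactly the intransitive frames.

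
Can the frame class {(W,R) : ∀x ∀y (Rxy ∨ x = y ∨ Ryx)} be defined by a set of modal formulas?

Not modally definable

Modal frame validity is preserved under disjoint unions.
Take 2 disjoint single-world reflexive frames: each is trivially connected, but their disjoint union has 2 worlds with no edge between distinct components, so it is not connected.
So the class is not modally definable.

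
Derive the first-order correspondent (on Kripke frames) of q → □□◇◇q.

This is a Sahlqvist (Geach-type) schema ◇^0□^0q → □^2◇^2q.
First-order correspondent: ∀x ∀z (xR²z → ∃w (x = w ∧ zR²w)).

∀x ∀z (xR²z → ∃w (x = w ∧ zR²w))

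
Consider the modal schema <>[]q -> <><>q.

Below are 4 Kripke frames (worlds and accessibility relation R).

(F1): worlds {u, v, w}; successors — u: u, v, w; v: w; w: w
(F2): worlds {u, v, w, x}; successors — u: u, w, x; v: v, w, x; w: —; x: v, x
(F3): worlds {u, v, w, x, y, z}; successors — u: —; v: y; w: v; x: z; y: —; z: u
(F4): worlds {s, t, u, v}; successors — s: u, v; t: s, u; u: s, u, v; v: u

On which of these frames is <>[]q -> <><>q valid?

This is the axiom for a generalized confluence (Geach) condition; its first-order frame correspondent is forall x forall y (xRy -> exists w (yRw & x R^2 w)).
(F1): holds.
(F2): fails — uRw but no t with wRt and uR²t.
(F3): fails — vRy but no t with yRt and vR²t.
(F4): holds.

(F1), (F4)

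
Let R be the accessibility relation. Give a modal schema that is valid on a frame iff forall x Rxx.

□q → q

The condition is reflexivity. The T schema □q → q defines it.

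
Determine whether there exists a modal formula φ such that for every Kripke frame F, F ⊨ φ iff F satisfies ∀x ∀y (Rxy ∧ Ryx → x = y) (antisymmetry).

No — not modally definable

If a class were modally definable it would be closed under surjective bounded morphisms (Goldblatt–Thomason).
The 6-cycle (worlds s,t,u,v,w,x with s→t→u→v→w→x→s) is antisymmetric. Sending even-indexed worlds to • and odd-indexed worlds to ∘ is a surjective bounded morphism onto the two-world frame with •↔∘, which is not antisymmetric.
Hence antisymmetry is not modally definable.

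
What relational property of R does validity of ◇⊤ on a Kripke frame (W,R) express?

Seriality

◇⊤ holds at w iff w has a successor, so frame-validity of ◇⊤ is exactly seriality. Equivalently via □p → ◇p:
Suppose □p→◇p is valid. At any x set V(p)=W. Then □p at x, so ◇p at x, so x has a successor.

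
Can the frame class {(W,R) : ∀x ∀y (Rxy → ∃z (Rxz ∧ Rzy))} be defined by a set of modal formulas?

Definable; □□r → □r defines it

This is a Sahlqvist condition; the C4 axiom □□r → □r defines it.
Suppose □□r→□r is valid. Take Rxy and set V(r)={w : xR²w}. Then □□r at x, so □r at x, so r at y, i.e. ∃z(Rxz∧Rzy).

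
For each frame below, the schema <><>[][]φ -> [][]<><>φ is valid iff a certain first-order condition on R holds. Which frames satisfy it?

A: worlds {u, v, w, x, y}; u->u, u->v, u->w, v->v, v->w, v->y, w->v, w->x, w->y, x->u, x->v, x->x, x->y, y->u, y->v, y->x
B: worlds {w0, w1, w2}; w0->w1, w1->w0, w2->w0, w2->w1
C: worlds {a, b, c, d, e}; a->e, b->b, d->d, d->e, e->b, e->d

A, C

Frame correspondent (Sahlqvist): forall x forall y forall z ((x R^2 y & x R^2 z) -> exists w (y R^2 w & z R^2 w)) — i.e. a generalized confluence (Geach) condition.
A: condition met.
B: fails — w2R²w0, w2R²w1 but no w with w0R²w and w1R²w.
C: condition met.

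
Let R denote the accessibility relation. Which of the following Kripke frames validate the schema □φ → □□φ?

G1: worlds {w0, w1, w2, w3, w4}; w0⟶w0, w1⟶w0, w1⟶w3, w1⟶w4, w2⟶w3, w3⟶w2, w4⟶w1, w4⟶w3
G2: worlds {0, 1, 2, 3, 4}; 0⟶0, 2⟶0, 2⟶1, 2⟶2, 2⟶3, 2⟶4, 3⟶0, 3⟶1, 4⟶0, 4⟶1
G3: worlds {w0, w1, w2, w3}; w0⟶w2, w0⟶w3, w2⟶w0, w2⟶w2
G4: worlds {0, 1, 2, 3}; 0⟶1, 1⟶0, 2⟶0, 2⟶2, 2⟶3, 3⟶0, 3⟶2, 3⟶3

This is the axiom for transitivity; its first-order frame correspondent is ∀x ∀y ∀z (Rxy ∧ Ryz → Rxz).
G1: fails — Rw3w2 and Rw2w3 but not Rw3w3.
G2: satisfies the condition.
G3: fails — Rw0w2 and Rw2w0 but not Rw0w0.
G4: fails — R10 and R01 but not R11.

G2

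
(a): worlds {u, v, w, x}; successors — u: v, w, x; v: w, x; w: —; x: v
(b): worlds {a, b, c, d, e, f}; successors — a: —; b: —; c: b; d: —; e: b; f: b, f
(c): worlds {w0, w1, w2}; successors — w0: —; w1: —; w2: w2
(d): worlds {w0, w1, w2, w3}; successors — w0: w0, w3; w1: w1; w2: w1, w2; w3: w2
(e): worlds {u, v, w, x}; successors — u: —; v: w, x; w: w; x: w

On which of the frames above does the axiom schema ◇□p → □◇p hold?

(c), (e)

Frame correspondent (Sahlqvist): ∀x ∀y ∀z (Rxy ∧ Rxz → ∃w (Ryw ∧ Rzw)) — i.e. convergence.
(a): fails — Ruv and Ruw but v and w have no common successor.
(b): fails — Rcb and Rcb but b and b have no common successor.
(c): condition met.
(d): fails — Rw0w0 and Rw0w3 but w0 and w3 have no common successor.
(e): condition met.
Valid on: (c), (e).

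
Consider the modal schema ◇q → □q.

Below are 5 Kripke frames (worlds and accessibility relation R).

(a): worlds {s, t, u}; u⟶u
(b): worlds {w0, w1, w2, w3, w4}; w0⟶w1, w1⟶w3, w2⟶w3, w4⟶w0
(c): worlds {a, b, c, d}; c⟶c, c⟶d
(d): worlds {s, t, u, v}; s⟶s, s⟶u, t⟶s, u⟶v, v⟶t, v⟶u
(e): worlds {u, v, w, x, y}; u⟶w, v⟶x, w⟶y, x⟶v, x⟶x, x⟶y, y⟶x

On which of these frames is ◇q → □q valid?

(a), (b)

Frame correspondent (Sahlqvist): ∀x ∀y ∀z (Rxy ∧ Rxz → y = z) — i.e. partial functionality.
(a): satisfies the condition.
(b): satisfies the condition.
(c): fails — c sees both c and d.
(d): fails — s sees both s and u.
(e): fails — x sees both v and x.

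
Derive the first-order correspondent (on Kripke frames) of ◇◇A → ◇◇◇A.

This is a Sahlqvist (Geach-type) schema ◇^2□^0A → □^0◇^3A.
First-order correspondent: ∀x ∀y (xR²y → ∃w (y = w ∧ xR³w)).

∀x ∀y (xR²y → ∃w (y = w ∧ xR³w))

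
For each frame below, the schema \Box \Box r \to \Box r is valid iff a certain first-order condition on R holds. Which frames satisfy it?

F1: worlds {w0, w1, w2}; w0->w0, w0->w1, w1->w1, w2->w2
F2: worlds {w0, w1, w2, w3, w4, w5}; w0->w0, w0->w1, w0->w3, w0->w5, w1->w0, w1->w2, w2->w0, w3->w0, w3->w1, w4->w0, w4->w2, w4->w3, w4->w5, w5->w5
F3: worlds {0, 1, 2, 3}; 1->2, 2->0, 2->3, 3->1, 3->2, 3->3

Frame correspondent (Sahlqvist): \forall x \forall y (Rxy \to \exists z (Rxz \wedge Rzy)) — i.e. density.
F1: satisfies the condition.
F2: fails — Rw1w2 but no z with Rw1z and Rzw2.
F3: fails — R12 but no z with R1z and Rz2.

F1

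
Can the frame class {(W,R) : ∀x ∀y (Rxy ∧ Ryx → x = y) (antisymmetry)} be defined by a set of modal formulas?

No — not modally definable

Any modally definable frame class is closed under surjective bounded morphisms.
The 4-cycle (worlds w0,w1,w2,w3 with w0→w1→w2→w3→w0) is antisymmetric. Sending even-indexed worlds to s and odd-indexed worlds to t is a surjective bounded morphism onto the two-world frame with s↔t, which is not antisymmetric.
Hence antisymmetry is not modally definable.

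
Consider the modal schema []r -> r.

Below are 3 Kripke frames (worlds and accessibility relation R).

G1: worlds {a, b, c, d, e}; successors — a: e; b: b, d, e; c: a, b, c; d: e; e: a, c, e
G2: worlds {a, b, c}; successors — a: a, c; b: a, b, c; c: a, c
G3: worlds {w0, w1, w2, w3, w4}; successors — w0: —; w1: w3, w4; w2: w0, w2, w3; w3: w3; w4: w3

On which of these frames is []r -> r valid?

G2

The schema corresponds to reflexivity: forall x Rxx.
G1: fails — world a does not see itself.
G2: ✓.
G3: fails — world w0 does not see itself.
Valid on: G2.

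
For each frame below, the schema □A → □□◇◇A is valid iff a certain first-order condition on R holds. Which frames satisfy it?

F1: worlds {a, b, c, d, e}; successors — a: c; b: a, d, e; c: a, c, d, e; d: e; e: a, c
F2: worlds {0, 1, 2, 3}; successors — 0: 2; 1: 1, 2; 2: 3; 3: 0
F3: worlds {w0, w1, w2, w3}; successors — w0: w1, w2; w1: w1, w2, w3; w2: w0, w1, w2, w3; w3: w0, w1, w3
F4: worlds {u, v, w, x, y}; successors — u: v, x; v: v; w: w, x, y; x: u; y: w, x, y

F1, F3

The schema corresponds to a generalized confluence (Geach) condition: ∀x ∀z (xR²z → ∃w (xRw ∧ zR²w)).
F1: satisfies the condition.
F2: fails — 1R²2 but no w with 1Rw and 2R²w.
F3: satisfies the condition.
F4: fails — wR²u but no t with wRt and uR²t.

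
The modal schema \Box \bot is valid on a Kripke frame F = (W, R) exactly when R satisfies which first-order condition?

□⊥ is valid iff no world has any successor (otherwise □⊥ fails at any world with one).
The converse is a direct semantic check.
So the correspondent is emptiness of R.

emptiness of R: \forall x \forall y \neg Rxy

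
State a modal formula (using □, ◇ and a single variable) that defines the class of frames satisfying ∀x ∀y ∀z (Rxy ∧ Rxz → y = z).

This is partial functionality; the standard corresponding axiom is CD: ◇p → □p.
Suppose ◇p→□p is valid. Take Rxy, Rxz and set V(p)={y}. Then ◇p at x, so □p at x, so p at z, i.e. z=y.

◇p → □p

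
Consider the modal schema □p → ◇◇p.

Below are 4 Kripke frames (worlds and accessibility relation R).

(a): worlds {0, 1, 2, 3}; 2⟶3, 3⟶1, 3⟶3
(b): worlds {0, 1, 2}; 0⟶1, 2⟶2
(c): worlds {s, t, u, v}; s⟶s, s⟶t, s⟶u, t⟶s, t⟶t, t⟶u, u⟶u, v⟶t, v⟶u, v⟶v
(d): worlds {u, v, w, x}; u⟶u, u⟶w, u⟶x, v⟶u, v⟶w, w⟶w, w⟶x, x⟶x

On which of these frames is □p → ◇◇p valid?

(c), (d)

The schema corresponds to a generalized confluence (Geach) condition: ∀x ∃w (xRw ∧ xR²w).
(a): fails — at 0 but no w with 0Rw and 0R²w.
(b): fails — at 0 but no w with 0Rw and 0R²w.
(c): holds.
(d): holds.
Valid on: (c), (d).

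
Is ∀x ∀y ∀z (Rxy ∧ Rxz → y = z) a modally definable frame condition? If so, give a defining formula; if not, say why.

This is a Sahlqvist condition; the CD axiom ◇q → □q defines it.
Suppose ◇q→□q is valid. Take Rxy, Rxz and set V(q)={y}. Then ◇q at x, so □q at x, so q at z, i.e. z=y.

Yes, by ◇q → □q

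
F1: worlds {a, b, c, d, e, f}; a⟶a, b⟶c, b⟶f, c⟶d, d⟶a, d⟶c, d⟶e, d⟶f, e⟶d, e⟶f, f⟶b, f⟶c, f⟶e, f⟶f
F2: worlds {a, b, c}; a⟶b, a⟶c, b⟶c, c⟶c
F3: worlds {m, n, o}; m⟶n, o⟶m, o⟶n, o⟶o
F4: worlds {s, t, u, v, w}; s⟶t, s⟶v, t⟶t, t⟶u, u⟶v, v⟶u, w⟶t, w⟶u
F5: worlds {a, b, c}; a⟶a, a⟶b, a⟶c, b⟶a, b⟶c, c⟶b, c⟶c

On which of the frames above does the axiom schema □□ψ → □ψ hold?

Frame correspondent (Sahlqvist): ∀x ∀y (Rxy → ∃z (Rxz ∧ Rzy)) — i.e. density.
F1: fails — Rcd but no z with Rcz and Rzd.
F2: fails — Rab but no z with Raz and Rzb.
F3: fails — Rmn but no z with Rmz and Rzn.
F4: fails — Ruv but no z with Ruz and Rzv.
F5: satisfies the condition.
Valid on: F5.

F5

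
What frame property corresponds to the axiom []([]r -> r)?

shift-reflexivity: forall x forall y (Rxy -> Ryy)

Suppose □(□r→r) is valid. Take Rxy and set V(r)={w : Ryw}. Then at y, □r holds; since □(□r→r) at x, □r→r at y, so r at y, i.e. Ryy.
Conversely, on a frame with shift-reflexivity the schema holds at every world under every valuation.
So the correspondent is shift-reflexivity.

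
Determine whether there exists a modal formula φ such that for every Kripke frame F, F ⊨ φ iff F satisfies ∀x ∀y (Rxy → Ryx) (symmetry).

Yes, by p → □◇p

This is a Sahlqvist condition; the B axiom p → □◇p defines it.
Suppose p→□◇p is valid. Take Rxy and set V(p)={x}. Then p at x, so □◇p at x, so ◇p at y, so some z with Ryz has p; z=x, i.e. Ryx.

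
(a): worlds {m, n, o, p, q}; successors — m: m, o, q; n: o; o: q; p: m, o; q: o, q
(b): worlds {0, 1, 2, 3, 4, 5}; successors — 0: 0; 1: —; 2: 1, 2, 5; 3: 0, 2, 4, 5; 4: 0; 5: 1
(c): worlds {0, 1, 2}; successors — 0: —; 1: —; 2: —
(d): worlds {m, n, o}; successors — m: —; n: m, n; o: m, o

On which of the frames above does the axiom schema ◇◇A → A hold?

The schema corresponds to a generalized confluence (Geach) condition: ∀x ∀y (xR²y → ∃w (y = w ∧ x = w)).
(a): fails — mR²o but o ≠ m.
(b): fails — 2R²1 but 1 ≠ 2.
(c): ✓.
(d): fails — nR²m but m ≠ n.
Valid on: (c).

(c)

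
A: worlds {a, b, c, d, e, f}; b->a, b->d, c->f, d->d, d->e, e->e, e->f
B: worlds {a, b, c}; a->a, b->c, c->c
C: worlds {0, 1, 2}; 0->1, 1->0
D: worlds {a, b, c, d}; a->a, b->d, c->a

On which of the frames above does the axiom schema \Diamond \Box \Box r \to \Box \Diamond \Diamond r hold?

This is the axiom for a generalized confluence (Geach) condition; its first-order frame correspondent is \forall x \forall y \forall z ((xRy \wedge xRz) \to \exists w (y R^2 w \wedge z R^2 w)).
A: fails — bRa, bRa but no w with aR²w and aR²w.
B: condition met.
C: condition met.
D: fails — bRd, bRd but no w with dR²w and dR²w.
Valid on: B, C.

B, C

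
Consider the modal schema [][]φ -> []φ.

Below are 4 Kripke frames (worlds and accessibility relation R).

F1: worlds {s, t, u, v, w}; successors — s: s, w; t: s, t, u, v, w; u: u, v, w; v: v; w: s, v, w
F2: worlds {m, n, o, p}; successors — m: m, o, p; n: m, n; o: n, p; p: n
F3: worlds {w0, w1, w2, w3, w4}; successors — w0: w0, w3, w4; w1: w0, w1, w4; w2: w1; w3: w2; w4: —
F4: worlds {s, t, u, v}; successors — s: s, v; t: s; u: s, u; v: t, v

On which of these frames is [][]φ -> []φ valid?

F1, F4

The schema corresponds to density: forall x forall y (Rxy -> exists z (Rxz & Rzy)).
F1: ✓.
F2: fails — Rop but no z with Roz and Rzp.
F3: fails — Rw3w2 but no z with Rw3z and Rzw2.
F4: ✓.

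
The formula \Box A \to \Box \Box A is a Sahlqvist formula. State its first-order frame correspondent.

Suppose □A→□□A is valid. Take Rxy, Ryz and set V(A)={w : Rxw}. Then □A at x, so □□A at x, so □A at y, so A at z, i.e. Rxz.

Transitivity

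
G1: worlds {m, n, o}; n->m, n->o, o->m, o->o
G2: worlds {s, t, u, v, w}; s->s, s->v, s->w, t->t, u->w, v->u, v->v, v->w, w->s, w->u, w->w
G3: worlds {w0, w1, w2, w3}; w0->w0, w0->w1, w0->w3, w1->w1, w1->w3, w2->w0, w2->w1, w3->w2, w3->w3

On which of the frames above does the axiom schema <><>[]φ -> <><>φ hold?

The schema corresponds to a generalized confluence (Geach) condition: forall x forall y (x R^2 y -> exists w (yRw & x R^2 w)).
G1: fails — nR²m but no w with mRw and nR²w.
G2: holds.
G3: holds.

G2, G3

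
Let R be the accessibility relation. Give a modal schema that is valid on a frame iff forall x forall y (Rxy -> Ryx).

A defining formula is q → □◇q (the B axiom).

q → □◇q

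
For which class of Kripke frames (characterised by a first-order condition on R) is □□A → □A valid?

density: ∀x ∀y (Rxy → ∃z (Rxz ∧ Rzy))

Suppose □□A→□A is valid. Take Rxy and set V(A)={w : xR²w}. Then □□A at x, so □A at x, so A at y, i.e. ∃z(Rxz∧Rzy).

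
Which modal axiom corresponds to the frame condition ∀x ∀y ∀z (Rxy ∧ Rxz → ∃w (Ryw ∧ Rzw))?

A defining formula is ◇□q → □◇q (the .2 axiom).
Suppose ◇□q→□◇q is valid. Take Rxy, Rxz and set V(q)={w : Ryw}. Then □q at y so ◇□q at x, so □◇q at x, so ◇q at z, giving w with Rzw and Ryw.

◇□q → □◇q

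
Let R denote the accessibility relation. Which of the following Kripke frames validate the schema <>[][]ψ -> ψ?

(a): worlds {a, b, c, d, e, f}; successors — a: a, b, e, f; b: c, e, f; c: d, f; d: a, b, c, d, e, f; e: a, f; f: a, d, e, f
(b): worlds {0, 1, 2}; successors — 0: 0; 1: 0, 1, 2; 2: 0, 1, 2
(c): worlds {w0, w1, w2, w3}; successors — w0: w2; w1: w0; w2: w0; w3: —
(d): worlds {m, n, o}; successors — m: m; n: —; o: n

The schema corresponds to a generalized confluence (Geach) condition: forall x forall y (xRy -> exists w (y R^2 w & x = w)).
(a): holds.
(b): fails — 1R0 but no w with 0R²w and 1=w.
(c): fails — w0Rw2 but no w with w2R²w and w0=w.
(d): fails — oRn but no w with nR²w and o=w.
Valid on: (a).

(a)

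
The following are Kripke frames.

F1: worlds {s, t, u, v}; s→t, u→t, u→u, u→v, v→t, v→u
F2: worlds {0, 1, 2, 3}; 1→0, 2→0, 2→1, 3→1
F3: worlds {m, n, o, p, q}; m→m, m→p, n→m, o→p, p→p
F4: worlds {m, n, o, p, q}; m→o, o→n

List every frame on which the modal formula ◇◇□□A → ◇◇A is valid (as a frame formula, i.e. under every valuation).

The schema corresponds to a generalized confluence (Geach) condition: ∀x ∀y (xR²y → ∃w (yR²w ∧ xR²w)).
F1: fails — uR²t but no w with tR²w and uR²w.
F2: fails — 2R²0 but no w with 0R²w and 2R²w.
F3: satisfies the condition.
F4: fails — mR²n but no w with nR²w and mR²w.
Valid on: F3.

F3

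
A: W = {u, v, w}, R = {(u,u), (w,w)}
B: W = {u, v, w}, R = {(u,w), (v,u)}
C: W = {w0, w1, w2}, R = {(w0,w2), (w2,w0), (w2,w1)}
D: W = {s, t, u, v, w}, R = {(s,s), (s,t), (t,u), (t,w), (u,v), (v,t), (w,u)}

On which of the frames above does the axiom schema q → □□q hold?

A

This is the axiom for a generalized confluence (Geach) condition; its first-order frame correspondent is ∀x ∀z (xR²z → ∃w (x = w ∧ z = w)).
A: ✓.
B: fails — vR²w but v ≠ w.
C: fails — w0R²w1 but w0 ≠ w1.
D: fails — sR²t but s ≠ t.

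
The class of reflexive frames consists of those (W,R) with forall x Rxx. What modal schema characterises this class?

The condition is reflexivity. The T schema □ψ → ψ defines it.
Suppose □ψ→ψ is valid. At any x set V(ψ)={w : Rxw}. Then □ψ holds at x, so ψ holds at x, i.e. Rxx.

□ψ → ψ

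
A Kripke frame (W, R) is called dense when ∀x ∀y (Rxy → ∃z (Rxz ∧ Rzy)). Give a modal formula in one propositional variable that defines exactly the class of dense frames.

This is density; the standard corresponding axiom is C4: □□p → □p.
Suppose □□p→□p is valid. Take Rxy and set V(p)={w : xR²w}. Then □□p at x, so □p at x, so p at y, i.e. ∃z(Rxz∧Rzy).

□□p → □p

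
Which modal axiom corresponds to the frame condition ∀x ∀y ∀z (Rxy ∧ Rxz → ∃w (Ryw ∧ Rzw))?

A defining formula is ◇□p → □◇p (the .2 axiom).

◇□p → □◇p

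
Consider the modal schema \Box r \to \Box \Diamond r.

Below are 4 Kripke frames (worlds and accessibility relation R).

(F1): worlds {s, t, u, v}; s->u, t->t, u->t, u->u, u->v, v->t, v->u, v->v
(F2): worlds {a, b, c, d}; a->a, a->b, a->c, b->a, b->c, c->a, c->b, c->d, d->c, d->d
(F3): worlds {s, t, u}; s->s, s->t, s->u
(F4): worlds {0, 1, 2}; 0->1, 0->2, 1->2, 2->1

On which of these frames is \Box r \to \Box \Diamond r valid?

This is the axiom for a generalized confluence (Geach) condition; its first-order frame correspondent is \forall x \forall z (xRz \to \exists w (xRw \wedge zRw)).
(F1): holds.
(F2): holds.
(F3): fails — sRt but no w with sRw and tRw.
(F4): fails — 1R2 but no w with 1Rw and 2Rw.

(F1), (F2)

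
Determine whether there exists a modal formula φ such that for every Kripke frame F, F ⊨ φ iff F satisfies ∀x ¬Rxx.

No — not modally definable

Any modally definable frame class is closed under surjective bounded morphisms.
The 3-cycle (worlds a,b,c with a→b→c→a) is irreflexive, and the map sending every world to a single reflexive point • is a surjective bounded morphism (forth: every edge maps to (•,•); back: every world has a successor). So any modal formula valid on the 3-cycle is also valid on the reflexive point, which is not irreflexive.
So no modal formula (or set of formulas) defines exactly the irreflexive frames.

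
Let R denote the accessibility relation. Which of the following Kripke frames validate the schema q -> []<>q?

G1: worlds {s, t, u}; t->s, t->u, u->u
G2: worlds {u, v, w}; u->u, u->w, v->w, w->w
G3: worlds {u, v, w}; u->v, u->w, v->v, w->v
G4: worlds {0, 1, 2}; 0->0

G4

The schema corresponds to symmetry: forall x forall y (Rxy -> Ryx).
G1: fails — Rtu but not Rut.
G2: fails — Rvw but not Rwv.
G3: fails — Ruv but not Rvu.
G4: holds.
Valid on: G4.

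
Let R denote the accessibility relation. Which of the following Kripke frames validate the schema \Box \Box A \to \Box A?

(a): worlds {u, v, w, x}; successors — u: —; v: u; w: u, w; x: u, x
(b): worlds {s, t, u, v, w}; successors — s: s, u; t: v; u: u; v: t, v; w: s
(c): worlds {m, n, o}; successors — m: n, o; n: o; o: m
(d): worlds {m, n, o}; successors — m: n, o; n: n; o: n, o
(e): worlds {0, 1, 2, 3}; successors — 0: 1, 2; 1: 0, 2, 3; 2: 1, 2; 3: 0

Frame correspondent (Sahlqvist): \forall x \forall y (Rxy \to \exists z (Rxz \wedge Rzy)) — i.e. density.
(a): fails — Rvu but no z with Rvz and Rzu.
(b): holds.
(c): fails — Rno but no z with Rnz and Rzo.
(d): holds.
(e): fails — R13 but no z with R1z and Rz3.

(b), (d)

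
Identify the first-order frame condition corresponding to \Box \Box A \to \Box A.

This is the C4 axiom.
Its frame correspondent is density — \forall x \forall y (Rxy \to \exists z (Rxz \wedge Rzy)).

density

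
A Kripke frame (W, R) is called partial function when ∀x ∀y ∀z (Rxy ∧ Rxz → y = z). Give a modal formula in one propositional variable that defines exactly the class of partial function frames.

◇r → □r

The condition is partial functionality. The CD schema ◇r → □r defines it.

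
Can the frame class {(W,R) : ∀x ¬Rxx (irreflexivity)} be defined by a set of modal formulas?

No — not modally definable

Modal frame validity is preserved under surjective bounded morphisms.
The 3-cycle (worlds s,t,u with s→t→u→s) is irreflexive, and the map sending every world to a single reflexive point • is a surjective bounded morphism (forth: every edge maps to (•,•); back: every world has a successor). So any modal formula valid on the 3-cycle is also valid on the reflexive point, which is not irreflexive.
So the class is not modally definable.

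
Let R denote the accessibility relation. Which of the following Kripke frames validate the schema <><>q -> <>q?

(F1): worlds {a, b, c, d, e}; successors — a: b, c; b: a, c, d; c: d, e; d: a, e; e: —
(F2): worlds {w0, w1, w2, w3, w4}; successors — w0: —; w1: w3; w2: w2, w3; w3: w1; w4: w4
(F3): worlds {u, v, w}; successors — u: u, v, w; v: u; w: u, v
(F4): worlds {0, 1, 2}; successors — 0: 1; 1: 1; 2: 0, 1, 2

The schema corresponds to transitivity: forall x forall y forall z (Rxy & Ryz -> Rxz).
(F1): fails — Rbc and Rce but not Rbe.
(F2): fails — Rw3w1 and Rw1w3 but not Rw3w3.
(F3): fails — Rwu and Ruw but not Rww.
(F4): satisfies the condition.
Valid on: (F4).

(F4)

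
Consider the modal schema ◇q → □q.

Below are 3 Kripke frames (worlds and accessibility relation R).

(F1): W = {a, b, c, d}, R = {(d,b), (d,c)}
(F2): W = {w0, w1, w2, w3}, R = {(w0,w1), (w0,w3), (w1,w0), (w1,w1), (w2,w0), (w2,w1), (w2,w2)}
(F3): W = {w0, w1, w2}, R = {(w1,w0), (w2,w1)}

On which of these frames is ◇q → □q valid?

Frame correspondent (Sahlqvist): ∀x ∀y ∀z (Rxy ∧ Rxz → y = z) — i.e. partial functionality.
(F1): fails — d sees both b and c.
(F2): fails — w0 sees both w1 and w3.
(F3): satisfies the condition.

(F3)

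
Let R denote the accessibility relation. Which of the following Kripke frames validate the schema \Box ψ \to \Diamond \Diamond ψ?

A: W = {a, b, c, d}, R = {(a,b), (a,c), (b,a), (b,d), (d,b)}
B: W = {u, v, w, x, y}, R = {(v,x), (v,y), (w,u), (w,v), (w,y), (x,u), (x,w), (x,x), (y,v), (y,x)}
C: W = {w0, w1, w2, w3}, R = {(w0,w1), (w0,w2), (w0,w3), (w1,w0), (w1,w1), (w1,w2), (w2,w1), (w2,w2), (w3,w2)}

This is the axiom for a generalized confluence (Geach) condition; its first-order frame correspondent is \forall x \exists w (xRw \wedge x R^2 w).
A: fails — at a but no w with aRw and aR²w.
B: fails — at u but no t with uRt and uR²t.
C: condition met.

C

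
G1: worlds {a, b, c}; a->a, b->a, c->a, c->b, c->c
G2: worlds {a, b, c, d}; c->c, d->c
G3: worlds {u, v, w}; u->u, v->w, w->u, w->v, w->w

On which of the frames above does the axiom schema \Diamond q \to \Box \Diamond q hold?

This is the axiom for the Euclidean property; its first-order frame correspondent is \forall x \forall y \forall z (Rxy \wedge Rxz \to Ryz).
G1: fails — Rcb and Rcc but not Rbc.
G2: holds.
G3: fails — Rwu and Rww but not Ruw.

G2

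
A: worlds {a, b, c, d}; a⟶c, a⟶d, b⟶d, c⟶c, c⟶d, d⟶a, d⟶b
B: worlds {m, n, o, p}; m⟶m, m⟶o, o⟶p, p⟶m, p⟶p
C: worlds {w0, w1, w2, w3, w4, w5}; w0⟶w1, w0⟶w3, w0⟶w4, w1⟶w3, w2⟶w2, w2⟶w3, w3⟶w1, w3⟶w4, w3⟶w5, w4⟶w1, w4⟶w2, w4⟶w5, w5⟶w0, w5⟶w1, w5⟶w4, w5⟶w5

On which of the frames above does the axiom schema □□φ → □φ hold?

B

Frame correspondent (Sahlqvist): ∀x ∀y (Rxy → ∃z (Rxz ∧ Rzy)) — i.e. density.
A: fails — Rdb but no z with Rdz and Rzb.
B: condition met.
C: fails — Rw1w3 but no z with Rw1z and Rzw3.
Valid on: B.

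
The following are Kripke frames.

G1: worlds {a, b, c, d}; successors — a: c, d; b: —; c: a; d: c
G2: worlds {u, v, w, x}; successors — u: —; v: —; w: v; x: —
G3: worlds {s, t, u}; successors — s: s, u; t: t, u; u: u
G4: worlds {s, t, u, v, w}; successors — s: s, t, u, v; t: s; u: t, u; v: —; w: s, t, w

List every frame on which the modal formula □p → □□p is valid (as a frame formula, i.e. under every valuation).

The schema corresponds to transitivity: ∀x ∀y ∀z (Rxy ∧ Ryz → Rxz).
G1: fails — Rac and Rca but not Raa.
G2: holds.
G3: holds.
G4: fails — Rut and Rts but not Rus.
Valid on: G2, G3.

G2, G3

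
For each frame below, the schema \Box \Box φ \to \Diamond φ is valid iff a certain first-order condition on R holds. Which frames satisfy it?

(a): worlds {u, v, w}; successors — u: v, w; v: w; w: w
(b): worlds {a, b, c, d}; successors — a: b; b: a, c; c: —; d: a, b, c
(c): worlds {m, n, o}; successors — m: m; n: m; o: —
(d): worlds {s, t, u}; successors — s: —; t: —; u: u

This is the axiom for a generalized confluence (Geach) condition; its first-order frame correspondent is \forall x \exists w (x R^2 w \wedge xRw).
(a): ✓.
(b): fails — at a but no w with aR²w and aRw.
(c): fails — at o but no w with oR²w and oRw.
(d): fails — at s but no w with sR²w and sRw.

(a)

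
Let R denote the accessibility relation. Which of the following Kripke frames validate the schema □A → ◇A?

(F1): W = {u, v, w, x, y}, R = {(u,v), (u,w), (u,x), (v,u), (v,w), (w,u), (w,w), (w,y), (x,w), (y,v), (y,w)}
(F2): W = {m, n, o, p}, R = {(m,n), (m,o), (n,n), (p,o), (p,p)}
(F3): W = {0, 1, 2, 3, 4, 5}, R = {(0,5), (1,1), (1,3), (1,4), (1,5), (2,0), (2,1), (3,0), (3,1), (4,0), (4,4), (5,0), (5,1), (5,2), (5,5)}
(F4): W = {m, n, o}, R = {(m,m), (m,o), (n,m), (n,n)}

(F1), (F3)

Frame correspondent (Sahlqvist): ∀x ∃y Rxy — i.e. seriality.
(F1): condition met.
(F2): fails — world o has no successor.
(F3): condition met.
(F4): fails — world o has no successor.
Valid on: (F1), (F3).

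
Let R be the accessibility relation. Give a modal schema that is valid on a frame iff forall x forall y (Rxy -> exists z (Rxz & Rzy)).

□□ψ → □ψ

The condition is density. The C4 schema □□ψ → □ψ defines it.
Suppose □□ψ→□ψ is valid. Take Rxy and set V(ψ)={w : xR²w}. Then □□ψ at x, so □ψ at x, so ψ at y, i.e. ∃z(Rxz∧Rzy).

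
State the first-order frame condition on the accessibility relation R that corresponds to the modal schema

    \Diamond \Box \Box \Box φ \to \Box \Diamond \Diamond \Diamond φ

This is a Sahlqvist (Geach-type) schema ◇^1□^3φ → □^1◇^3φ.
Minimal-valuation argument: fix x; take any y with xR^1y and any z with xR^1z. Set V(φ) to the set of worlds R-reachable from y in exactly 3 steps. Then □^3φ holds at y, so the antecedent holds at x; validity forces ◇^3φ at z, giving a w with zR^3w and yR^3w.
First-order correspondent: \forall x \forall y \forall z ((xRy \wedge xRz) \to \exists w (y R^3 w \wedge z R^3 w)).

\forall x \forall y \forall z ((xRy \wedge xRz) \to \exists w (y R^3 w \wedge z R^3 w))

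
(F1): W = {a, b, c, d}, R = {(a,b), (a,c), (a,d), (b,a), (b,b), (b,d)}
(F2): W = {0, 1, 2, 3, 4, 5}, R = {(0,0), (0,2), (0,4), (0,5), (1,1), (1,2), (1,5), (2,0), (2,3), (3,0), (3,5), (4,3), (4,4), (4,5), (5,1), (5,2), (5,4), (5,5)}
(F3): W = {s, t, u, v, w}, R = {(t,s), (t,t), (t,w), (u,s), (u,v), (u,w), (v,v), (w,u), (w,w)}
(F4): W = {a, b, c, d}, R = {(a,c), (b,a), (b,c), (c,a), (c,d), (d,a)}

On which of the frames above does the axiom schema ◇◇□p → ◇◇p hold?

(F2)

The schema corresponds to a generalized confluence (Geach) condition: ∀x ∀y (xR²y → ∃w (yRw ∧ xR²w)).
(F1): fails — aR²d but no w with dRw and aR²w.
(F2): holds.
(F3): fails — tR²s but no w* with sRw* and tR²w*.
(F4): fails — aR²a but no w with aRw and aR²w.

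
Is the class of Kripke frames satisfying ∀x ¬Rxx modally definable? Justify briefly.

If a class were modally definable it would be closed under surjective bounded morphisms (Goldblatt–Thomason).
The 2-cycle (worlds 0,1 with 0→1→0) is irreflexive, and the map sending every world to a single reflexive point • is a surjective bounded morphism (forth: every edge maps to (•,•); back: every world has a successor). So any modal formula valid on the 2-cycle is also valid on the reflexive point, which is not irreflexive.
Hence irreflexivity is not modally definable.

Not modally definable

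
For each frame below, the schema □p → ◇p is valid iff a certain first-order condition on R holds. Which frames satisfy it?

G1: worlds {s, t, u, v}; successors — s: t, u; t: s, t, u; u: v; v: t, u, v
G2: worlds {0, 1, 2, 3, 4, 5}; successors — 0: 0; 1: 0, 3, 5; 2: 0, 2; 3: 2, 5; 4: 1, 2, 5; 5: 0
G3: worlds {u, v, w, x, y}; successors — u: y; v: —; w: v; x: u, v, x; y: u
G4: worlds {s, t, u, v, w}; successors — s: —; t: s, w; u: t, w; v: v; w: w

G1, G2

This is the axiom for seriality; its first-order frame correspondent is ∀x ∃y Rxy.
G1: satisfies the condition.
G2: satisfies the condition.
G3: fails — world v has no successor.
G4: fails — world s has no successor.
Valid on: G1, G2.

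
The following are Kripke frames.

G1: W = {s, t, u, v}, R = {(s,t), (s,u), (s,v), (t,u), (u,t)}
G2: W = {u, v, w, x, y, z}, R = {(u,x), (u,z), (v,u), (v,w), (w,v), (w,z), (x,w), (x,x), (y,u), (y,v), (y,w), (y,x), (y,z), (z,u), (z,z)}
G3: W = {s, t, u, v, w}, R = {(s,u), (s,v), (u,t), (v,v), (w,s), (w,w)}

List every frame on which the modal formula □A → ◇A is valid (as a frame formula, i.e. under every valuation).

G2

This is the axiom for seriality; its first-order frame correspondent is ∀x ∃y Rxy.
G1: fails — world v has no successor.
G2: holds.
G3: fails — world t has no successor.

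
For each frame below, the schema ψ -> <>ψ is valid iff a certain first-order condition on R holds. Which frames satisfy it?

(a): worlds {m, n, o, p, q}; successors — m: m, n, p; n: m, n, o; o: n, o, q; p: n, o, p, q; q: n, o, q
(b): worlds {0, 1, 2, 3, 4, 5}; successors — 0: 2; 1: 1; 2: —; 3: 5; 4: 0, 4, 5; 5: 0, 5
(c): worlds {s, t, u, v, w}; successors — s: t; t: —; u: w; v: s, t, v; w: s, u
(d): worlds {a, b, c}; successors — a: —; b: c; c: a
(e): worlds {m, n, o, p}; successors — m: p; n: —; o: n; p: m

This is the axiom for a generalized confluence (Geach) condition; its first-order frame correspondent is forall x exists w (x = w & xRw).
(a): satisfies the condition.
(b): fails — at 0 but no w with 0=w and 0Rw.
(c): fails — at s but no w* with s=w* and sRw*.
(d): fails — at a but no w with a=w and aRw.
(e): fails — at m but no w with m=w and mRw.
Valid on: (a).

(a)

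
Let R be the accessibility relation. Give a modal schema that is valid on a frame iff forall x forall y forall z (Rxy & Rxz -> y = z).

◇q → □q

The condition is partial functionality. The CD schema ◇q → □q defines it.
Suppose ◇q→□q is valid. Take Rxy, Rxz and set V(q)={y}. Then ◇q at x, so □q at x, so q at z, i.e. z=y.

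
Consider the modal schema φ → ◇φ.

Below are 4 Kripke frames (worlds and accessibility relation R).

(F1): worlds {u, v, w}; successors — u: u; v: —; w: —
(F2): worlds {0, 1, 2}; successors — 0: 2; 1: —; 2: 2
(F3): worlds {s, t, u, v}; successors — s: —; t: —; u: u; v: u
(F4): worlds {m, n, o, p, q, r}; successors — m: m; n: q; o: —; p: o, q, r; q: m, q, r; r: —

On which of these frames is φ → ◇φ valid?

none

The schema corresponds to reflexivity: ∀x Rxx.
(F1): fails — world v does not see itself.
(F2): fails — world 0 does not see itself.
(F3): fails — world s does not see itself.
(F4): fails — world n does not see itself.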